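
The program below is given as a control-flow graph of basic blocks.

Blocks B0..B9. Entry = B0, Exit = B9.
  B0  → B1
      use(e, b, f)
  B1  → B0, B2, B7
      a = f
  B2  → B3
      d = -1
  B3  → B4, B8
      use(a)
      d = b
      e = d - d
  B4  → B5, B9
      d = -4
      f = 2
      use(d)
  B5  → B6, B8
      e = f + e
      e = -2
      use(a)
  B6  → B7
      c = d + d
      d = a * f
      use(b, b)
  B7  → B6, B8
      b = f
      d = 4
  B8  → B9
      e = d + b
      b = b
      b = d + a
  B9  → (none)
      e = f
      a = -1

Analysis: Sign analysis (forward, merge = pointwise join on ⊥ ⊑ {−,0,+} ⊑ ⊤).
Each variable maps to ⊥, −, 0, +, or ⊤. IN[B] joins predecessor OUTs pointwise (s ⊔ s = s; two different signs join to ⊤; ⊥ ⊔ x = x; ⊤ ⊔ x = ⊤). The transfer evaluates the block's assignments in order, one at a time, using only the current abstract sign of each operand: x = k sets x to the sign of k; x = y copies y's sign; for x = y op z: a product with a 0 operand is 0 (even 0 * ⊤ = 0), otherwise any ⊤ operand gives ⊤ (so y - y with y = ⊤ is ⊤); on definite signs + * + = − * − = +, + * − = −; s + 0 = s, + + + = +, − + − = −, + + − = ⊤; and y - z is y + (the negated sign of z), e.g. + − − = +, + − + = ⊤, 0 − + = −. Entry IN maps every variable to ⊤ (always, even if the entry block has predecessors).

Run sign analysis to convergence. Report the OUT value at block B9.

Answer: {a: -, b: ⊤, c: ⊤, d: ⊤, e: ⊤, f: ⊤}

Derivation:
Fixpoint table:
  B0:  IN=(all ⊤)  OUT=(all ⊤)
  B1:  IN=(all ⊤)  OUT=(all ⊤)
  B2:  IN=(all ⊤)  OUT={d:-; rest ⊤}
  B3:  IN={d:-; rest ⊤}  OUT=(all ⊤)
  B4:  IN=(all ⊤)  OUT={d:-, f:+; rest ⊤}
  B5:  IN={d:-, f:+; rest ⊤}  OUT={d:-, e:-, f:+; rest ⊤}
  B6:  IN=(all ⊤)  OUT=(all ⊤)
  B7:  IN=(all ⊤)  OUT={d:+; rest ⊤}
  B8:  IN=(all ⊤)  OUT=(all ⊤)
  B9:  IN=(all ⊤)  OUT={a:-; rest ⊤}

Merge at B9: IN[B9] = OUT[B4] ⊔ OUT[B8] = {a: ⊤, b: ⊤, c: ⊤, d: ⊤, e: ⊤, f: ⊤}
Applying B9's transfer function to that IN value gives OUT[B9] (row B9 above).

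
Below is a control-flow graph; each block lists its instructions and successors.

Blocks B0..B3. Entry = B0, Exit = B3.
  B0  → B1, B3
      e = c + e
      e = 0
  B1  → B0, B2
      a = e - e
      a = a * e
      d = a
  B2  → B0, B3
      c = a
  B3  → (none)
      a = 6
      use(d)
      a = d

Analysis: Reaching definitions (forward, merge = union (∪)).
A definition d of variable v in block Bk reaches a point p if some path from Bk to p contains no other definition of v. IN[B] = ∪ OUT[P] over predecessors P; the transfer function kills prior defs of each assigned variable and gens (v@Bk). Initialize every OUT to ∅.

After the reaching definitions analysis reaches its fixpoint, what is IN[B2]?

Converged values:
  B0:  IN={a@B1, c@B2, d@B1, e@B0}  OUT={a@B1, c@B2, d@B1, e@B0}
  B1:  IN={a@B1, c@B2, d@B1, e@B0}  OUT={a@B1, c@B2, d@B1, e@B0}
  B2:  IN={a@B1, c@B2, d@B1, e@B0}  OUT={a@B1, c@B2, d@B1, e@B0}
  B3:  IN={a@B1, c@B2, d@B1, e@B0}  OUT={a@B3, c@B2, d@B1, e@B0}

Merge at B2: IN[B2] = OUT[B1] = {a@B1, c@B2, d@B1, e@B0}

Answer: {a@B1, c@B2, d@B1, e@B0}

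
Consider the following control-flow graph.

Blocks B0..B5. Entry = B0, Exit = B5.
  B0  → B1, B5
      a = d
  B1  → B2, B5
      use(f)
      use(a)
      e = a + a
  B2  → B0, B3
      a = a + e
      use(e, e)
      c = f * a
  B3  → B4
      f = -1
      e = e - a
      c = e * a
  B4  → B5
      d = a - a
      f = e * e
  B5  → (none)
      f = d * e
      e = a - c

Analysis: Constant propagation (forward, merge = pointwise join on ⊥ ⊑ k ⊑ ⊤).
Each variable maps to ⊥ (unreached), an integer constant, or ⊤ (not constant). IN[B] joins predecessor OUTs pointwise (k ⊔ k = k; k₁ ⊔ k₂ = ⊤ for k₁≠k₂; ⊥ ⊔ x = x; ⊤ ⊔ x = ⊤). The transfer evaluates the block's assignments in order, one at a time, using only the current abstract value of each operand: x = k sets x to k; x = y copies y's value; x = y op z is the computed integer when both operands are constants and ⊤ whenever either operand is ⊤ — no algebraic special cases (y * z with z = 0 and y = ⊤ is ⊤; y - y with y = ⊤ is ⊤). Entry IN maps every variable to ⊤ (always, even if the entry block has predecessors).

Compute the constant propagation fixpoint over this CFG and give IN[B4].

Converged values:
  B0:   IN=(all ⊤)   OUT=(all ⊤)
  B1:   IN=(all ⊤)   OUT=(all ⊤)
  B2:   IN=(all ⊤)   OUT=(all ⊤)
  B3:   IN=(all ⊤)   OUT={f:-1; rest ⊤}
  B4:   IN={f:-1; rest ⊤}   OUT=(all ⊤)
  B5:   IN=(all ⊤)   OUT=(all ⊤)

Merge at B4: IN[B4] = OUT[B3] = {a: ⊤, b: ⊤, c: ⊤, d: ⊤, e: ⊤, f: -1}

Answer: {a: ⊤, b: ⊤, c: ⊤, d: ⊤, e: ⊤, f: -1}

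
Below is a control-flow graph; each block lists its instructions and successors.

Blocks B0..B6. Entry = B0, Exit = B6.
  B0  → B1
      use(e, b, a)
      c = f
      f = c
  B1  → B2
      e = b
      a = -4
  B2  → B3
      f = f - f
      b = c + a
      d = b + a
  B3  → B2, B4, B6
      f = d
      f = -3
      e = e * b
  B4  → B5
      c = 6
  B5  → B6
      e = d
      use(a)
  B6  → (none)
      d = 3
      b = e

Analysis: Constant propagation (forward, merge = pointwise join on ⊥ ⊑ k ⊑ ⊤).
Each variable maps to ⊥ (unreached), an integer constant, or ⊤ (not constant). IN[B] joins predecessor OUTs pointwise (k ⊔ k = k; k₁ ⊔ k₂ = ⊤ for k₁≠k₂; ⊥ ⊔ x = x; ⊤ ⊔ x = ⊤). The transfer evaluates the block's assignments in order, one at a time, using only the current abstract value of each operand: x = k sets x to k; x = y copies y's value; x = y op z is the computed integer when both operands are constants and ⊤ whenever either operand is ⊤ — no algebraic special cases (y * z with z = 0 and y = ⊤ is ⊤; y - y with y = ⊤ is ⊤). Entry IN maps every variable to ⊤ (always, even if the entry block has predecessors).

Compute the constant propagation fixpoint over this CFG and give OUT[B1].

Converged values:
  B0:  IN=(all ⊤)  OUT=(all ⊤)
  B1:  IN=(all ⊤)  OUT={a:-4; rest ⊤}
  B2:  IN={a:-4; rest ⊤}  OUT={a:-4; rest ⊤}
  B3:  IN={a:-4; rest ⊤}  OUT={a:-4, f:-3; rest ⊤}
  B4:  IN={a:-4, f:-3; rest ⊤}  OUT={a:-4, c:6, f:-3; rest ⊤}
  B5:  IN={a:-4, c:6, f:-3; rest ⊤}  OUT={a:-4, c:6, f:-3; rest ⊤}
  B6:  IN={a:-4, f:-3; rest ⊤}  OUT={a:-4, d:3, f:-3; rest ⊤}

Merge at B1: IN[B1] = OUT[B0] = {a: ⊤, b: ⊤, c: ⊤, d: ⊤, e: ⊤, f: ⊤}
Applying B1's transfer function to that IN value gives OUT[B1] (row B1 above).

Answer: {a: -4, b: ⊤, c: ⊤, d: ⊤, e: ⊤, f: ⊤}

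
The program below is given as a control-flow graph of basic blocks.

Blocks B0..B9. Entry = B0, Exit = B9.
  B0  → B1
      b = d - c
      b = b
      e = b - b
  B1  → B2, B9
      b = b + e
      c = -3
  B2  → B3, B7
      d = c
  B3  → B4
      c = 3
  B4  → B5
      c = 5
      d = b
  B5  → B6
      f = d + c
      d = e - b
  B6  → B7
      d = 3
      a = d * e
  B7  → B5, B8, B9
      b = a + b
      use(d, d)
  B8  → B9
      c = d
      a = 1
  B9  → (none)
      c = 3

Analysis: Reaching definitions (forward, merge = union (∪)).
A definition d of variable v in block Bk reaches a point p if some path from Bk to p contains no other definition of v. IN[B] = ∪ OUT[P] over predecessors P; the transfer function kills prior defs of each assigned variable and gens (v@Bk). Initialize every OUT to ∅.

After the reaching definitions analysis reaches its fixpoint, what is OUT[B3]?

Answer: {b@B1, c@B3, d@B2, e@B0}

Derivation:
Fixpoint table:
  B0:  IN={}  OUT={b@B0, e@B0}
  B1:  IN={b@B0, e@B0}  OUT={b@B1, c@B1, e@B0}
  B2:  IN={b@B1, c@B1, e@B0}  OUT={b@B1, c@B1, d@B2, e@B0}
  B3:  IN={b@B1, c@B1, d@B2, e@B0}  OUT={b@B1, c@B3, d@B2, e@B0}
  B4:  IN={b@B1, c@B3, d@B2, e@B0}  OUT={b@B1, c@B4, d@B4, e@B0}
  B5:  IN={a@B6, b@B1, b@B7, c@B1, c@B4, d@B2, d@B4, d@B6, e@B0, f@B5}  OUT={a@B6, b@B1, b@B7, c@B1, c@B4, d@B5, e@B0, f@B5}
  B6:  IN={a@B6, b@B1, b@B7, c@B1, c@B4, d@B5, e@B0, f@B5}  OUT={a@B6, b@B1, b@B7, c@B1, c@B4, d@B6, e@B0, f@B5}
  B7:  IN={a@B6, b@B1, b@B7, c@B1, c@B4, d@B2, d@B6, e@B0, f@B5}  OUT={a@B6, b@B7, c@B1, c@B4, d@B2, d@B6, e@B0, f@B5}
  B8:  IN={a@B6, b@B7, c@B1, c@B4, d@B2, d@B6, e@B0, f@B5}  OUT={a@B8, b@B7, c@B8, d@B2, d@B6, e@B0, f@B5}
  B9:  IN={a@B6, a@B8, b@B1, b@B7, c@B1, c@B4, c@B8, d@B2, d@B6, e@B0, f@B5}  OUT={a@B6, a@B8, b@B1, b@B7, c@B9, d@B2, d@B6, e@B0, f@B5}

Merge at B3: IN[B3] = OUT[B2] = {b@B1, c@B1, d@B2, e@B0}
Applying B3's transfer function to that IN value gives OUT[B3] (row B3 above).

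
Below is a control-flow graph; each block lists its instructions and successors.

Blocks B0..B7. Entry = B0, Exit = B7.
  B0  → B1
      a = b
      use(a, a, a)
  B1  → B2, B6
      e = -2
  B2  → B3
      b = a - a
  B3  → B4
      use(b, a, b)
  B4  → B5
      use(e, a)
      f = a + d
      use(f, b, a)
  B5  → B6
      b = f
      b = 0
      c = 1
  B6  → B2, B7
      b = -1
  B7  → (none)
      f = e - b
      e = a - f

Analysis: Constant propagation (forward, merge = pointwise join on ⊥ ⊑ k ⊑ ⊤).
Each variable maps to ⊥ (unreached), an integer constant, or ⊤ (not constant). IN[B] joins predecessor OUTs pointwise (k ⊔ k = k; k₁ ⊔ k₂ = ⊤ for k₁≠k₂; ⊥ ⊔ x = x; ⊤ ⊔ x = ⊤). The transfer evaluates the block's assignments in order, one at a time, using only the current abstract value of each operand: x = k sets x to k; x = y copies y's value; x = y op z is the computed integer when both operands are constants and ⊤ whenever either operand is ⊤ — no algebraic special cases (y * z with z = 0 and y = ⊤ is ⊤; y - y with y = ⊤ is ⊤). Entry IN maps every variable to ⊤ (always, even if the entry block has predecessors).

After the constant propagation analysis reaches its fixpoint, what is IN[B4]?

Answer: {a: ⊤, b: ⊤, c: ⊤, d: ⊤, e: -2, f: ⊤}

Trace:
Per-block solution:
  B0:   IN=(all ⊤)   OUT=(all ⊤)
  B1:   IN=(all ⊤)   OUT={e:-2; rest ⊤}
  B2:   IN={e:-2; rest ⊤}   OUT={e:-2; rest ⊤}
  B3:   IN={e:-2; rest ⊤}   OUT={e:-2; rest ⊤}
  B4:   IN={e:-2; rest ⊤}   OUT={e:-2; rest ⊤}
  B5:   IN={e:-2; rest ⊤}   OUT={b:0, c:1, e:-2; rest ⊤}
  B6:   IN={e:-2; rest ⊤}   OUT={b:-1, e:-2; rest ⊤}
  B7:   IN={b:-1, e:-2; rest ⊤}   OUT={b:-1, f:-1; rest ⊤}

Merge at B4: IN[B4] = OUT[B3] = {a: ⊤, b: ⊤, c: ⊤, d: ⊤, e: -2, f: ⊤}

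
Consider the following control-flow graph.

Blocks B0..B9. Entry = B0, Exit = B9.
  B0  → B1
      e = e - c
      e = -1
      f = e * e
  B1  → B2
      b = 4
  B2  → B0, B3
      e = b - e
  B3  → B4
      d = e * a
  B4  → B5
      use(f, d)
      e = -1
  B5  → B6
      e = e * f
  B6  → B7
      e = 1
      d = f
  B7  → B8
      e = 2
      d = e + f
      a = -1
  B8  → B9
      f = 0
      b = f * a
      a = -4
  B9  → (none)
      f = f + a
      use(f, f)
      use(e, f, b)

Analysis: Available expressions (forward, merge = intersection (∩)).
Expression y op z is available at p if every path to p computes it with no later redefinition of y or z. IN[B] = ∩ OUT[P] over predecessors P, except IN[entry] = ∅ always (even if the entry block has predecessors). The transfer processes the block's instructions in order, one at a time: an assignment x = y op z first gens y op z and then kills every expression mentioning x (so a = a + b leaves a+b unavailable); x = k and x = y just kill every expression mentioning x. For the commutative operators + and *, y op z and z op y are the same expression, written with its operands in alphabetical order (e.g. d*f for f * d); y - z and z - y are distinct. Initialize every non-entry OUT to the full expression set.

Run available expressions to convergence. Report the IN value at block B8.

Converged values:
  B0:   IN={}   OUT={e*e}
  B1:   IN={e*e}   OUT={e*e}
  B2:   IN={e*e}   OUT={}
  B3:   IN={}   OUT={a*e}
  B4:   IN={a*e}   OUT={}
  B5:   IN={}   OUT={}
  B6:   IN={}   OUT={}
  B7:   IN={}   OUT={e+f}
  B8:   IN={e+f}   OUT={}
  B9:   IN={}   OUT={}

Merge at B8: IN[B8] = OUT[B7] = {e+f}

Answer: {e+f}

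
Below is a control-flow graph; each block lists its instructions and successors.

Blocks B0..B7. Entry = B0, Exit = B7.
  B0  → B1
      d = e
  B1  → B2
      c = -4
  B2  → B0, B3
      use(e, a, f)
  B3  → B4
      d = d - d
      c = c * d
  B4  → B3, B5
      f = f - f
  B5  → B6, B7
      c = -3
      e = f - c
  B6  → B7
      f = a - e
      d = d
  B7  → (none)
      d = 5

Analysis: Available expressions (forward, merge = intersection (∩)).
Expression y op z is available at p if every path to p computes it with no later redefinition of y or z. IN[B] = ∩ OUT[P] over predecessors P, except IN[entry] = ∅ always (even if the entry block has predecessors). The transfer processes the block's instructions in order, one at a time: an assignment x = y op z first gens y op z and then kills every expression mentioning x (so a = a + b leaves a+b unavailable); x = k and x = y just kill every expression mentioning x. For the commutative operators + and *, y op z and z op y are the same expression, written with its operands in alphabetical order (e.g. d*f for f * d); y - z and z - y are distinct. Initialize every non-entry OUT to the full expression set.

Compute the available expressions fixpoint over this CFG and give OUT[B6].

Answer: {a-e}

Working:
Converged values:
  B0:  IN={}  OUT={}
  B1:  IN={}  OUT={}
  B2:  IN={}  OUT={}
  B3:  IN={}  OUT={}
  B4:  IN={}  OUT={}
  B5:  IN={}  OUT={f-c}
  B6:  IN={f-c}  OUT={a-e}
  B7:  IN={}  OUT={}

Merge at B6: IN[B6] = OUT[B5] = {f-c}
Applying B6's transfer function to that IN value gives OUT[B6] (row B6 above).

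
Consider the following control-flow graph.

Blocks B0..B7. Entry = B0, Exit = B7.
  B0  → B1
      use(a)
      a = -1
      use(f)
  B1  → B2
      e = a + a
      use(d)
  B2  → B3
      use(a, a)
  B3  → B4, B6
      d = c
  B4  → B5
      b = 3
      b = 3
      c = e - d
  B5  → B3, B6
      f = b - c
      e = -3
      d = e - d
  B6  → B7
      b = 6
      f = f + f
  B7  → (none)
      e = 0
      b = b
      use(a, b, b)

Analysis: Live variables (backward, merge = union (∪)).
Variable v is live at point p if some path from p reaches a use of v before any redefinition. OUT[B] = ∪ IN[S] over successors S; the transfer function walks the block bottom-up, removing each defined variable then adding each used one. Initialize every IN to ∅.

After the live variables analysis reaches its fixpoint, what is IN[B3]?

Answer: {a, c, e, f}

Trace:
Converged values:
  B0:  IN={a, c, d, f}  OUT={a, c, d, f}
  B1:  IN={a, c, d, f}  OUT={a, c, e, f}
  B2:  IN={a, c, e, f}  OUT={a, c, e, f}
  B3:  IN={a, c, e, f}  OUT={a, d, e, f}
  B4:  IN={a, d, e}  OUT={a, b, c, d}
  B5:  IN={a, b, c, d}  OUT={a, c, e, f}
  B6:  IN={a, f}  OUT={a, b}
  B7:  IN={a, b}  OUT={}

Merge at B3: OUT[B3] = IN[B4] ⊔ IN[B6] = {a, d, e, f}
Applying B3's transfer function to that OUT value gives IN[B3] (row B3 above).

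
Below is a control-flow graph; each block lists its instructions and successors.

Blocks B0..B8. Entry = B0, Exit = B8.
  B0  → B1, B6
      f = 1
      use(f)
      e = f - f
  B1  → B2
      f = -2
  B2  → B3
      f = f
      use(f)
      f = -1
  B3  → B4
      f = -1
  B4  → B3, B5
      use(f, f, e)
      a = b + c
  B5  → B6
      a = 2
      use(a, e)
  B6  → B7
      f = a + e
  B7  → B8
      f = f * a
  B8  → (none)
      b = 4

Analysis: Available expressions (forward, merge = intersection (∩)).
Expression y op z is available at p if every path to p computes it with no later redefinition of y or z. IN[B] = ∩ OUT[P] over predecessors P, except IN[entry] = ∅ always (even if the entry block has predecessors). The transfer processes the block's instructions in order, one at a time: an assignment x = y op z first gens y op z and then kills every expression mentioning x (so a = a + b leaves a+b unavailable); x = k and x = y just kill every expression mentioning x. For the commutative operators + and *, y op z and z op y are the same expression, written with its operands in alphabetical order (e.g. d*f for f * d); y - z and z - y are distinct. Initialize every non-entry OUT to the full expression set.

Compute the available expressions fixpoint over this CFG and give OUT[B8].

Answer: {a+e}

Trace:
Converged values:
  B0: | IN={} | OUT={f-f}
  B1: | IN={f-f} | OUT={}
  B2: | IN={} | OUT={}
  B3: | IN={} | OUT={}
  B4: | IN={} | OUT={b+c}
  B5: | IN={b+c} | OUT={b+c}
  B6: | IN={} | OUT={a+e}
  B7: | IN={a+e} | OUT={a+e}
  B8: | IN={a+e} | OUT={a+e}

Merge at B8: IN[B8] = OUT[B7] = {a+e}
Applying B8's transfer function to that IN value gives OUT[B8] (row B8 above).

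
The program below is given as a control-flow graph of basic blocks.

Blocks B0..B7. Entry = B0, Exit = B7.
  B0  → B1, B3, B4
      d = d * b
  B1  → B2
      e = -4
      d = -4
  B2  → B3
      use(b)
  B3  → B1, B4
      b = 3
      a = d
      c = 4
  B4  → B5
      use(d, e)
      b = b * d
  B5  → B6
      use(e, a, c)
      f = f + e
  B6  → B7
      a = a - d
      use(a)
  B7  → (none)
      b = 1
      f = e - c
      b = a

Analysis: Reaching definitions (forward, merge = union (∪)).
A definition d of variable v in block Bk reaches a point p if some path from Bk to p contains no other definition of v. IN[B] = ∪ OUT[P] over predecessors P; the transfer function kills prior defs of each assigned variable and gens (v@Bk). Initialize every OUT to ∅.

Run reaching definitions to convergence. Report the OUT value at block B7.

Answer: {a@B6, b@B7, c@B3, d@B0, d@B1, e@B1, f@B7}

Derivation:
Per-block solution:
  B0: | IN={} | OUT={d@B0}
  B1: | IN={a@B3, b@B3, c@B3, d@B0, d@B1, e@B1} | OUT={a@B3, b@B3, c@B3, d@B1, e@B1}
  B2: | IN={a@B3, b@B3, c@B3, d@B1, e@B1} | OUT={a@B3, b@B3, c@B3, d@B1, e@B1}
  B3: | IN={a@B3, b@B3, c@B3, d@B0, d@B1, e@B1} | OUT={a@B3, b@B3, c@B3, d@B0, d@B1, e@B1}
  B4: | IN={a@B3, b@B3, c@B3, d@B0, d@B1, e@B1} | OUT={a@B3, b@B4, c@B3, d@B0, d@B1, e@B1}
  B5: | IN={a@B3, b@B4, c@B3, d@B0, d@B1, e@B1} | OUT={a@B3, b@B4, c@B3, d@B0, d@B1, e@B1, f@B5}
  B6: | IN={a@B3, b@B4, c@B3, d@B0, d@B1, e@B1, f@B5} | OUT={a@B6, b@B4, c@B3, d@B0, d@B1, e@B1, f@B5}
  B7: | IN={a@B6, b@B4, c@B3, d@B0, d@B1, e@B1, f@B5} | OUT={a@B6, b@B7, c@B3, d@B0, d@B1, e@B1, f@B7}

Merge at B7: IN[B7] = OUT[B6] = {a@B6, b@B4, c@B3, d@B0, d@B1, e@B1, f@B5}
Applying B7's transfer function to that IN value gives OUT[B7] (row B7 above).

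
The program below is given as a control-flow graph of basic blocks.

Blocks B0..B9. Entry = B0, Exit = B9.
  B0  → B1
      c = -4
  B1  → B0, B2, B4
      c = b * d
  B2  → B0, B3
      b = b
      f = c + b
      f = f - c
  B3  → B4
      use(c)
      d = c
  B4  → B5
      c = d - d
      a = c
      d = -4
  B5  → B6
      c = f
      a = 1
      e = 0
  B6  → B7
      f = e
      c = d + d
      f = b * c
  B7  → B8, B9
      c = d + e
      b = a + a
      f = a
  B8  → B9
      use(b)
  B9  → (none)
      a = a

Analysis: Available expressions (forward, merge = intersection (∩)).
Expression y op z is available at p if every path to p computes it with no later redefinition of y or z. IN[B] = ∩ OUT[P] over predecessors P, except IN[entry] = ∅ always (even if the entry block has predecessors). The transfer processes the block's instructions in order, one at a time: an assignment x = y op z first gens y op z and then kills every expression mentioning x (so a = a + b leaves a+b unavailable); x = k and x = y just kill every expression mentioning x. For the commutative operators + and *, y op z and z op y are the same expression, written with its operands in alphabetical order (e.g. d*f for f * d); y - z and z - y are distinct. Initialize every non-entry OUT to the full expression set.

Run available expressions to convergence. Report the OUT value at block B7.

Per-block solution:
  B0: | IN={} | OUT={}
  B1: | IN={} | OUT={b*d}
  B2: | IN={b*d} | OUT={b+c}
  B3: | IN={b+c} | OUT={b+c}
  B4: | IN={} | OUT={}
  B5: | IN={} | OUT={}
  B6: | IN={} | OUT={b*c, d+d}
  B7: | IN={b*c, d+d} | OUT={a+a, d+d, d+e}
  B8: | IN={a+a, d+d, d+e} | OUT={a+a, d+d, d+e}
  B9: | IN={a+a, d+d, d+e} | OUT={d+d, d+e}

Merge at B7: IN[B7] = OUT[B6] = {b*c, d+d}
Applying B7's transfer function to that IN value gives OUT[B7] (row B7 above).

Answer: {a+a, d+d, d+e}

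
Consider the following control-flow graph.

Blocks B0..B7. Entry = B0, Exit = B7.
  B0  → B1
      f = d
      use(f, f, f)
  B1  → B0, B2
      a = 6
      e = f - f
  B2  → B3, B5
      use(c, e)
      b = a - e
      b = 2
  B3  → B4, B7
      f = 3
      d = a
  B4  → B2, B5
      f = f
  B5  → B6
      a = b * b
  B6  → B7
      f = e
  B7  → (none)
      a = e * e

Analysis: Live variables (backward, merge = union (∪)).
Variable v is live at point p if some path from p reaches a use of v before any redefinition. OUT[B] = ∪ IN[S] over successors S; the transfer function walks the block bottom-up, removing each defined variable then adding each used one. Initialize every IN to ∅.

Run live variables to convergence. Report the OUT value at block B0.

Converged values:
  B0:  IN={c, d}  OUT={c, d, f}
  B1:  IN={c, d, f}  OUT={a, c, d, e}
  B2:  IN={a, c, e}  OUT={a, b, c, e}
  B3:  IN={a, b, c, e}  OUT={a, b, c, e, f}
  B4:  IN={a, b, c, e, f}  OUT={a, b, c, e}
  B5:  IN={b, e}  OUT={e}
  B6:  IN={e}  OUT={e}
  B7:  IN={e}  OUT={}

Merge at B0: OUT[B0] = IN[B1] = {c, d, f}

Answer: {c, d, f}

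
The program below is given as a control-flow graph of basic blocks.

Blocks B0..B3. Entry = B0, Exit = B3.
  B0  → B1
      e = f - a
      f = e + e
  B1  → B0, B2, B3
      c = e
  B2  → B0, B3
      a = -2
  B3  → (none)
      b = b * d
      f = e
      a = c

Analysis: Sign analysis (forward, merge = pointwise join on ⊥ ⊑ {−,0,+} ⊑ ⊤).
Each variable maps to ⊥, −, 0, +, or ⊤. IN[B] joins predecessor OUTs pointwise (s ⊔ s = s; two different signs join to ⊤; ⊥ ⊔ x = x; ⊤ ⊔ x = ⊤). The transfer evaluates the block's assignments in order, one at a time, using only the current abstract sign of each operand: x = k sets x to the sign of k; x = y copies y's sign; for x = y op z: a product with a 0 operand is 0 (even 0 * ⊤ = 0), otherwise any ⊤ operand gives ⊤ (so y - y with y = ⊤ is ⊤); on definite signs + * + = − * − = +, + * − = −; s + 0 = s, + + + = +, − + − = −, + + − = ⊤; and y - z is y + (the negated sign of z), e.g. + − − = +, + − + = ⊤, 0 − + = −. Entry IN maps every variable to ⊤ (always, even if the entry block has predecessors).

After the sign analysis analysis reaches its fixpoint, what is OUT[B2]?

Answer: {a: -, b: ⊤, c: ⊤, d: ⊤, e: ⊤, f: ⊤}

Trace:
Fixpoint table:
  B0:   IN=(all ⊤)   OUT=(all ⊤)
  B1:   IN=(all ⊤)   OUT=(all ⊤)
  B2:   IN=(all ⊤)   OUT={a:-; rest ⊤}
  B3:   IN=(all ⊤)   OUT=(all ⊤)

Merge at B2: IN[B2] = OUT[B1] = {a: ⊤, b: ⊤, c: ⊤, d: ⊤, e: ⊤, f: ⊤}
Applying B2's transfer function to that IN value gives OUT[B2] (row B2 above).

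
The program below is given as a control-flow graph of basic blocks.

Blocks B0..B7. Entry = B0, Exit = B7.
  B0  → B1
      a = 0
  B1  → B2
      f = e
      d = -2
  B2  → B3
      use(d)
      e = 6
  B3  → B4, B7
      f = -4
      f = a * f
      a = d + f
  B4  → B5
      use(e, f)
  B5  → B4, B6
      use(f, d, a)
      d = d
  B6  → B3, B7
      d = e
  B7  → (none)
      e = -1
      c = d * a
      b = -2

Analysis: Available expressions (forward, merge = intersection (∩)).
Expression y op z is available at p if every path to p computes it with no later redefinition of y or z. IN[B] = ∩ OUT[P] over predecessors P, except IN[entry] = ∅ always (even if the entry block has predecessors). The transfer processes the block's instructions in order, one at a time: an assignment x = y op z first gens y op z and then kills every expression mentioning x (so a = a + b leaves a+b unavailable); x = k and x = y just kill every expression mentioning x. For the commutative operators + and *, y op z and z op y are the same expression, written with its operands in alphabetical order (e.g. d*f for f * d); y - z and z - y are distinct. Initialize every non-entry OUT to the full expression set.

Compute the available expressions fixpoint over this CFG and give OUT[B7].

Answer: {a*d}

Trace:
Converged values:
  B0:  IN={}  OUT={}
  B1:  IN={}  OUT={}
  B2:  IN={}  OUT={}
  B3:  IN={}  OUT={d+f}
  B4:  IN={}  OUT={}
  B5:  IN={}  OUT={}
  B6:  IN={}  OUT={}
  B7:  IN={}  OUT={a*d}

Merge at B7: IN[B7] = OUT[B3] ∩ OUT[B6] = {}
Applying B7's transfer function to that IN value gives OUT[B7] (row B7 above).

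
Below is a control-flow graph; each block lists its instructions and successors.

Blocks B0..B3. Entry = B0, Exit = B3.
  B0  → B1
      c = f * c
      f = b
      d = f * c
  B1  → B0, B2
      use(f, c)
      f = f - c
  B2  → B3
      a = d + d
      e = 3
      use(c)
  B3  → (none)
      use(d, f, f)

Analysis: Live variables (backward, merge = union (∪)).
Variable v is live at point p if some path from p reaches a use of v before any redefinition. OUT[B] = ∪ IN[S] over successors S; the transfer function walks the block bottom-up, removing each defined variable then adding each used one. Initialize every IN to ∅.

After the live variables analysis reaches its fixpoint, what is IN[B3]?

Answer: {d, f}

Trace:
Converged values:
  B0: | IN={b, c, f} | OUT={b, c, d, f}
  B1: | IN={b, c, d, f} | OUT={b, c, d, f}
  B2: | IN={c, d, f} | OUT={d, f}
  B3: | IN={d, f} | OUT={}

B3 is the boundary node: OUT[B3] = {}
Applying B3's transfer function to that OUT value gives IN[B3] (row B3 above).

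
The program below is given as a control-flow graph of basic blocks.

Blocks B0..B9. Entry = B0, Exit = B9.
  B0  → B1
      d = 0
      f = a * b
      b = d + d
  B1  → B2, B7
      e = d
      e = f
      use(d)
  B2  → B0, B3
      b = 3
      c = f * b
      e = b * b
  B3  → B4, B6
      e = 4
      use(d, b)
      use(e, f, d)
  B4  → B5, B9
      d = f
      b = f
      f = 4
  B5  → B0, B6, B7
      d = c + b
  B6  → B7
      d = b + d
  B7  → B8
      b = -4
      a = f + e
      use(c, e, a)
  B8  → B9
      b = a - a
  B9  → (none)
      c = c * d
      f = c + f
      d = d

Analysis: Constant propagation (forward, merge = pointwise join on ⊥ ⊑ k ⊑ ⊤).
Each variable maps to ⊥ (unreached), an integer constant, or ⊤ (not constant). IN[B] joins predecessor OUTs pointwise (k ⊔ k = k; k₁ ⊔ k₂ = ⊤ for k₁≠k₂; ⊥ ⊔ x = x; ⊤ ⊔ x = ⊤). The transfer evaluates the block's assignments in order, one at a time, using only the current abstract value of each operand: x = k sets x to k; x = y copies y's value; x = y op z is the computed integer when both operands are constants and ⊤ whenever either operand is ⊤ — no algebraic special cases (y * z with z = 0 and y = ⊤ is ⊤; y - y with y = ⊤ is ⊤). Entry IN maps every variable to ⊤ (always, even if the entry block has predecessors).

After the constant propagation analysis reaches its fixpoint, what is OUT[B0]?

Answer: {a: ⊤, b: 0, c: ⊤, d: 0, e: ⊤, f: ⊤}

Trace:
Converged values:
  B0:   IN=(all ⊤)   OUT={b:0, d:0; rest ⊤}
  B1:   IN={b:0, d:0; rest ⊤}   OUT={b:0, d:0; rest ⊤}
  B2:   IN={b:0, d:0; rest ⊤}   OUT={b:3, d:0, e:9; rest ⊤}
  B3:   IN={b:3, d:0, e:9; rest ⊤}   OUT={b:3, d:0, e:4; rest ⊤}
  B4:   IN={b:3, d:0, e:4; rest ⊤}   OUT={e:4, f:4; rest ⊤}
  B5:   IN={e:4, f:4; rest ⊤}   OUT={e:4, f:4; rest ⊤}
  B6:   IN={e:4; rest ⊤}   OUT={e:4; rest ⊤}
  B7:   IN=(all ⊤)   OUT={b:-4; rest ⊤}
  B8:   IN={b:-4; rest ⊤}   OUT=(all ⊤)
  B9:   IN=(all ⊤)   OUT=(all ⊤)

Merge at B0 (entry node, so the boundary value (all ⊤) is joined with the incoming edge(s)): IN[B0] = (all ⊤) ⊔ OUT[B2] ⊔ OUT[B5] = {a: ⊤, b: ⊤, c: ⊤, d: ⊤, e: ⊤, f: ⊤}
Applying B0's transfer function to that IN value gives OUT[B0] (row B0 above).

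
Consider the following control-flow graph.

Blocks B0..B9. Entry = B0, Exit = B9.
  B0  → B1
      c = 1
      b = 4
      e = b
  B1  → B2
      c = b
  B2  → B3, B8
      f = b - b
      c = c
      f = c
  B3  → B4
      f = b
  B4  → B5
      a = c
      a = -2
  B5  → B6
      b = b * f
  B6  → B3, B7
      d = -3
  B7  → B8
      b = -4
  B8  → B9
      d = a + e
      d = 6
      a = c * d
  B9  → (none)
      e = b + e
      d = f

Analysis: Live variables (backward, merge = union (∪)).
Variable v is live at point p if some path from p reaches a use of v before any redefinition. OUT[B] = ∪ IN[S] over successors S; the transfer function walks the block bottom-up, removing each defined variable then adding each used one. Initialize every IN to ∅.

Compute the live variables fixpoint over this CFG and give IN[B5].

Answer: {a, b, c, e, f}

Working:
Fixpoint table:
  B0:  IN={a}  OUT={a, b, e}
  B1:  IN={a, b, e}  OUT={a, b, c, e}
  B2:  IN={a, b, c, e}  OUT={a, b, c, e, f}
  B3:  IN={b, c, e}  OUT={b, c, e, f}
  B4:  IN={b, c, e, f}  OUT={a, b, c, e, f}
  B5:  IN={a, b, c, e, f}  OUT={a, b, c, e, f}
  B6:  IN={a, b, c, e, f}  OUT={a, b, c, e, f}
  B7:  IN={a, c, e, f}  OUT={a, b, c, e, f}
  B8:  IN={a, b, c, e, f}  OUT={b, e, f}
  B9:  IN={b, e, f}  OUT={}

Merge at B5: OUT[B5] = IN[B6] = {a, b, c, e, f}
Applying B5's transfer function to that OUT value gives IN[B5] (row B5 above).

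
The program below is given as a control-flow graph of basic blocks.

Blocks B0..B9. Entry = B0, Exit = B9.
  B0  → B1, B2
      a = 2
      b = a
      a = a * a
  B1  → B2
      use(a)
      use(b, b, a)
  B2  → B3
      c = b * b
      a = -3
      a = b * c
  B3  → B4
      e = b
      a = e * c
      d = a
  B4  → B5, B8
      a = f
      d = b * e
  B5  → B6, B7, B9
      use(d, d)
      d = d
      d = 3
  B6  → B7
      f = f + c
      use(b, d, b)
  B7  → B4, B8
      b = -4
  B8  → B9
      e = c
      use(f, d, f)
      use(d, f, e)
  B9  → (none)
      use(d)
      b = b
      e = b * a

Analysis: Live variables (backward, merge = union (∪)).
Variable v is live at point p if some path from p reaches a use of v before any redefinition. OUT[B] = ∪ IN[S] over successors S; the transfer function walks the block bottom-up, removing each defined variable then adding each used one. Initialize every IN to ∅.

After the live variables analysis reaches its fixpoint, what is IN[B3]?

Fixpoint table:
  B0: | IN={f} | OUT={a, b, f}
  B1: | IN={a, b, f} | OUT={b, f}
  B2: | IN={b, f} | OUT={b, c, f}
  B3: | IN={b, c, f} | OUT={b, c, e, f}
  B4: | IN={b, c, e, f} | OUT={a, b, c, d, e, f}
  B5: | IN={a, b, c, d, e, f} | OUT={a, b, c, d, e, f}
  B6: | IN={a, b, c, d, e, f} | OUT={a, c, d, e, f}
  B7: | IN={a, c, d, e, f} | OUT={a, b, c, d, e, f}
  B8: | IN={a, b, c, d, f} | OUT={a, b, d}
  B9: | IN={a, b, d} | OUT={}

Merge at B3: OUT[B3] = IN[B4] = {b, c, e, f}
Applying B3's transfer function to that OUT value gives IN[B3] (row B3 above).

Answer: {b, c, f}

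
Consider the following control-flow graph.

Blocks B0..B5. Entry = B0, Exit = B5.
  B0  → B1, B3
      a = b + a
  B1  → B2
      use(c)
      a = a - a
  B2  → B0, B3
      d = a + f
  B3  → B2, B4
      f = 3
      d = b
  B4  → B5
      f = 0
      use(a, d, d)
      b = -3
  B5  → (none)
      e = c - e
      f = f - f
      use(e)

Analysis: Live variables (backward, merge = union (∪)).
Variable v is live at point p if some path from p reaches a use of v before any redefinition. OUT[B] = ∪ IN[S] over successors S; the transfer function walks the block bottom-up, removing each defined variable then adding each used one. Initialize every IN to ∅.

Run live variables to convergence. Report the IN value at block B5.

Answer: {c, e, f}

Working:
Converged values:
  B0:   IN={a, b, c, e, f}   OUT={a, b, c, e, f}
  B1:   IN={a, b, c, e, f}   OUT={a, b, c, e, f}
  B2:   IN={a, b, c, e, f}   OUT={a, b, c, e, f}
  B3:   IN={a, b, c, e}   OUT={a, b, c, d, e, f}
  B4:   IN={a, c, d, e}   OUT={c, e, f}
  B5:   IN={c, e, f}   OUT={}

B5 is the boundary node: OUT[B5] = {}
Applying B5's transfer function to that OUT value gives IN[B5] (row B5 above).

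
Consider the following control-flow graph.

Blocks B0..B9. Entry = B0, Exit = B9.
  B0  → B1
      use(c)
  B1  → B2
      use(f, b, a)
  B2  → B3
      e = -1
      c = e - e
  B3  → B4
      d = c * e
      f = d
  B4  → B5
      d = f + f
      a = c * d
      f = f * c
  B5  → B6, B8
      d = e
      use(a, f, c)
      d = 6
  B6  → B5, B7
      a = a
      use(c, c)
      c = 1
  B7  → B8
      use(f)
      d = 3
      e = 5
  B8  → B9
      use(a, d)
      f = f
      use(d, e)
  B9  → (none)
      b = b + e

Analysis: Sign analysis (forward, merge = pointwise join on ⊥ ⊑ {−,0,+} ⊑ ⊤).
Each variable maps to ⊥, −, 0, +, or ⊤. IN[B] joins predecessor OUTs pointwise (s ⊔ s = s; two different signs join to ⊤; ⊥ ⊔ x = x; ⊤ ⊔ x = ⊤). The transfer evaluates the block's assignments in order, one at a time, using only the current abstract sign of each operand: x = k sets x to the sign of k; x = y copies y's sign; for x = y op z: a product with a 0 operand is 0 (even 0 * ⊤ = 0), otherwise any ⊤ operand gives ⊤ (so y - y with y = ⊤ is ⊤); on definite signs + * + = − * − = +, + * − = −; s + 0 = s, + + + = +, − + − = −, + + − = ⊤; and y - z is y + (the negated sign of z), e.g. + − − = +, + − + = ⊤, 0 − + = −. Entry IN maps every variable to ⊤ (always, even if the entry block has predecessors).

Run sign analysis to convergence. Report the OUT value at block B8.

Fixpoint table:
  B0: | IN=(all ⊤) | OUT=(all ⊤)
  B1: | IN=(all ⊤) | OUT=(all ⊤)
  B2: | IN=(all ⊤) | OUT={e:-; rest ⊤}
  B3: | IN={e:-; rest ⊤} | OUT={e:-; rest ⊤}
  B4: | IN={e:-; rest ⊤} | OUT={e:-; rest ⊤}
  B5: | IN={e:-; rest ⊤} | OUT={d:+, e:-; rest ⊤}
  B6: | IN={d:+, e:-; rest ⊤} | OUT={c:+, d:+, e:-; rest ⊤}
  B7: | IN={c:+, d:+, e:-; rest ⊤} | OUT={c:+, d:+, e:+; rest ⊤}
  B8: | IN={d:+; rest ⊤} | OUT={d:+; rest ⊤}
  B9: | IN={d:+; rest ⊤} | OUT={d:+; rest ⊤}

Merge at B8: IN[B8] = OUT[B5] ⊔ OUT[B7] = {a: ⊤, b: ⊤, c: ⊤, d: +, e: ⊤, f: ⊤}
Applying B8's transfer function to that IN value gives OUT[B8] (row B8 above).

Answer: {a: ⊤, b: ⊤, c: ⊤, d: +, e: ⊤, f: ⊤}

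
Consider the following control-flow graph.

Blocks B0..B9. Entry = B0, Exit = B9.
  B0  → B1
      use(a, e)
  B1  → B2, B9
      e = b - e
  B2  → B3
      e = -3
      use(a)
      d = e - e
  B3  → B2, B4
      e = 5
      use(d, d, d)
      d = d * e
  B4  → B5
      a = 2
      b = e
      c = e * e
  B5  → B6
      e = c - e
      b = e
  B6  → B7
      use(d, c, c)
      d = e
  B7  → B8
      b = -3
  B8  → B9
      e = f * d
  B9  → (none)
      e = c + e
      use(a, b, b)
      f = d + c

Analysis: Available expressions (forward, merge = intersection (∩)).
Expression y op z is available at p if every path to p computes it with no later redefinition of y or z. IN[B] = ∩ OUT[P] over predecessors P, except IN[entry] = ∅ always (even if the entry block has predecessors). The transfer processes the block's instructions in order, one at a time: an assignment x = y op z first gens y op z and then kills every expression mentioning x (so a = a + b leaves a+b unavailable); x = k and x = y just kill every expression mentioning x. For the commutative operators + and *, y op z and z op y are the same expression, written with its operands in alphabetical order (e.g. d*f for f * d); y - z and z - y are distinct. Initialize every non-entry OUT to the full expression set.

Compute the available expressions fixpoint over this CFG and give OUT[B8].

Answer: {d*f}

Trace:
Per-block solution:
  B0:   IN={}   OUT={}
  B1:   IN={}   OUT={}
  B2:   IN={}   OUT={e-e}
  B3:   IN={e-e}   OUT={}
  B4:   IN={}   OUT={e*e}
  B5:   IN={e*e}   OUT={}
  B6:   IN={}   OUT={}
  B7:   IN={}   OUT={}
  B8:   IN={}   OUT={d*f}
  B9:   IN={}   OUT={c+d}

Merge at B8: IN[B8] = OUT[B7] = {}
Applying B8's transfer function to that IN value gives OUT[B8] (row B8 above).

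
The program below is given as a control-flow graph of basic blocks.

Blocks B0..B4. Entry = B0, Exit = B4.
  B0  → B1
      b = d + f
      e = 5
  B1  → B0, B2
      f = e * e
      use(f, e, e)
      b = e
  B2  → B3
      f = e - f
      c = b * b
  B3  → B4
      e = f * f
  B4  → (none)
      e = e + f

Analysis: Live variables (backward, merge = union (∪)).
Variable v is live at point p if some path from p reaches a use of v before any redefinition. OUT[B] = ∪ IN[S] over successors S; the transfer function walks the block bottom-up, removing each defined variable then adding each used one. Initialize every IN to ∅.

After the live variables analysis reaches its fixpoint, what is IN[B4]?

Per-block solution:
  B0: | IN={d, f} | OUT={d, e}
  B1: | IN={d, e} | OUT={b, d, e, f}
  B2: | IN={b, e, f} | OUT={f}
  B3: | IN={f} | OUT={e, f}
  B4: | IN={e, f} | OUT={}

B4 is the boundary node: OUT[B4] = {}
Applying B4's transfer function to that OUT value gives IN[B4] (row B4 above).

Answer: {e, f}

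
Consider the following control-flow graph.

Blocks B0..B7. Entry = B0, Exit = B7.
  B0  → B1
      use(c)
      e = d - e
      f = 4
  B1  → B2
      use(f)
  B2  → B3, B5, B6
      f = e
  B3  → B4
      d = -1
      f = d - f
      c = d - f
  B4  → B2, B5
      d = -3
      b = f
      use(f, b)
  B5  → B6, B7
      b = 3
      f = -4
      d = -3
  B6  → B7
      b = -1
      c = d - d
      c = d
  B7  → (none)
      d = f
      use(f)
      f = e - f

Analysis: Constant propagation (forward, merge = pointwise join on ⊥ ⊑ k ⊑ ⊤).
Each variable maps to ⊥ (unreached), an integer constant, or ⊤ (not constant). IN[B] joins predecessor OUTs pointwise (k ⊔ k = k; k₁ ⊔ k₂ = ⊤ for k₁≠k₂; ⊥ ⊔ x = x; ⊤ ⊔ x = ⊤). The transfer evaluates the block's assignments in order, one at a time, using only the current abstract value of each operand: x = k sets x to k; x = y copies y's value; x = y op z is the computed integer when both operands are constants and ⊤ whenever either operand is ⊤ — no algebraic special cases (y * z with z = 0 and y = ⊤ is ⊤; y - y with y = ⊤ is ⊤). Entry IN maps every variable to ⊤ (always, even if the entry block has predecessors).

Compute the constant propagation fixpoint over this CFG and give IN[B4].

Answer: {a: ⊤, b: ⊤, c: ⊤, d: -1, e: ⊤, f: ⊤}

Working:
Fixpoint table:
  B0:   IN=(all ⊤)   OUT={f:4; rest ⊤}
  B1:   IN={f:4; rest ⊤}   OUT={f:4; rest ⊤}
  B2:   IN=(all ⊤)   OUT=(all ⊤)
  B3:   IN=(all ⊤)   OUT={d:-1; rest ⊤}
  B4:   IN={d:-1; rest ⊤}   OUT={d:-3; rest ⊤}
  B5:   IN=(all ⊤)   OUT={b:3, d:-3, f:-4; rest ⊤}
  B6:   IN=(all ⊤)   OUT={b:-1; rest ⊤}
  B7:   IN=(all ⊤)   OUT=(all ⊤)

Merge at B4: IN[B4] = OUT[B3] = {a: ⊤, b: ⊤, c: ⊤, d: -1, e: ⊤, f: ⊤}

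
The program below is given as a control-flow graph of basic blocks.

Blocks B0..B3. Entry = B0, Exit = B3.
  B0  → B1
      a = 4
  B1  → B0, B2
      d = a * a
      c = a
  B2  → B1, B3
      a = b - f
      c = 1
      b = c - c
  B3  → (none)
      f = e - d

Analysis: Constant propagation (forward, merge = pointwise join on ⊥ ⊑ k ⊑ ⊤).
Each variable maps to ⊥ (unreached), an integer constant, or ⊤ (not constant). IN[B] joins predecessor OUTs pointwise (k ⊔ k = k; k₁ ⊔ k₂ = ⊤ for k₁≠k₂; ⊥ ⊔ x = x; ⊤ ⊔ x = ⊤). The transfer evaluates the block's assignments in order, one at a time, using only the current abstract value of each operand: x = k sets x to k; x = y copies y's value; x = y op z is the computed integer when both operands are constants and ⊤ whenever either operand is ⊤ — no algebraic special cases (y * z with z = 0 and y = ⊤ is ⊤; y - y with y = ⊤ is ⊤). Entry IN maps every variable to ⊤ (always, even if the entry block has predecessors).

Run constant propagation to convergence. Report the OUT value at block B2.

Per-block solution:
  B0:  IN=(all ⊤)  OUT={a:4; rest ⊤}
  B1:  IN=(all ⊤)  OUT=(all ⊤)
  B2:  IN=(all ⊤)  OUT={b:0, c:1; rest ⊤}
  B3:  IN={b:0, c:1; rest ⊤}  OUT={b:0, c:1; rest ⊤}

Merge at B2: IN[B2] = OUT[B1] = {a: ⊤, b: ⊤, c: ⊤, d: ⊤, e: ⊤, f: ⊤}
Applying B2's transfer function to that IN value gives OUT[B2] (row B2 above).

Answer: {a: ⊤, b: 0, c: 1, d: ⊤, e: ⊤, f: ⊤}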